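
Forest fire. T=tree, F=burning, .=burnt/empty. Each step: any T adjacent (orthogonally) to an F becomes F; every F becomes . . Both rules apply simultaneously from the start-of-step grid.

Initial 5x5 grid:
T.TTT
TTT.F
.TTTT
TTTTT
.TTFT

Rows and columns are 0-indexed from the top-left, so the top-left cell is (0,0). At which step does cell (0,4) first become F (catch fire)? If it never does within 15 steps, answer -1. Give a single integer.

Step 1: cell (0,4)='F' (+5 fires, +2 burnt)
  -> target ignites at step 1
Step 2: cell (0,4)='.' (+5 fires, +5 burnt)
Step 3: cell (0,4)='.' (+3 fires, +5 burnt)
Step 4: cell (0,4)='.' (+3 fires, +3 burnt)
Step 5: cell (0,4)='.' (+1 fires, +3 burnt)
Step 6: cell (0,4)='.' (+1 fires, +1 burnt)
Step 7: cell (0,4)='.' (+1 fires, +1 burnt)
Step 8: cell (0,4)='.' (+0 fires, +1 burnt)
  fire out at step 8

1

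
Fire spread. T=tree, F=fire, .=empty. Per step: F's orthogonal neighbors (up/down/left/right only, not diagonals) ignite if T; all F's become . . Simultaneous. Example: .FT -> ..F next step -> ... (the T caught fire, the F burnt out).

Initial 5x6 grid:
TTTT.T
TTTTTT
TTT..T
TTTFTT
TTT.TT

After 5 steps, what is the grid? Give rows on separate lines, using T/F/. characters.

Step 1: 2 trees catch fire, 1 burn out
  TTTT.T
  TTTTTT
  TTT..T
  TTF.FT
  TTT.TT
Step 2: 5 trees catch fire, 2 burn out
  TTTT.T
  TTTTTT
  TTF..T
  TF...F
  TTF.FT
Step 3: 6 trees catch fire, 5 burn out
  TTTT.T
  TTFTTT
  TF...F
  F.....
  TF...F
Step 4: 6 trees catch fire, 6 burn out
  TTFT.T
  TF.FTF
  F.....
  ......
  F.....
Step 5: 5 trees catch fire, 6 burn out
  TF.F.F
  F...F.
  ......
  ......
  ......

TF.F.F
F...F.
......
......
......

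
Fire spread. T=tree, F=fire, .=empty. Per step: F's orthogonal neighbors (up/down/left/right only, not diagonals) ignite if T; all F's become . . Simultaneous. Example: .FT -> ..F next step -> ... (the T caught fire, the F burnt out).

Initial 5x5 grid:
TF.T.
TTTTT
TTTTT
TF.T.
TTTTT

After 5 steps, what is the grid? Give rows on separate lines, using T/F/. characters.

Step 1: 5 trees catch fire, 2 burn out
  F..T.
  TFTTT
  TFTTT
  F..T.
  TFTTT
Step 2: 6 trees catch fire, 5 burn out
  ...T.
  F.FTT
  F.FTT
  ...T.
  F.FTT
Step 3: 3 trees catch fire, 6 burn out
  ...T.
  ...FT
  ...FT
  ...T.
  ...FT
Step 4: 5 trees catch fire, 3 burn out
  ...F.
  ....F
  ....F
  ...F.
  ....F
Step 5: 0 trees catch fire, 5 burn out
  .....
  .....
  .....
  .....
  .....

.....
.....
.....
.....
.....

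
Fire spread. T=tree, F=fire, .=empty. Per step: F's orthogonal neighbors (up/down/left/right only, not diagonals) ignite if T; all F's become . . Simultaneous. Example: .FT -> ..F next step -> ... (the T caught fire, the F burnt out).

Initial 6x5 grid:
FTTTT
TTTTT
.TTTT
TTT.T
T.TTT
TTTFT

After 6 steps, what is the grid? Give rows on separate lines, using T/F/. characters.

Step 1: 5 trees catch fire, 2 burn out
  .FTTT
  FTTTT
  .TTTT
  TTT.T
  T.TFT
  TTF.F
Step 2: 5 trees catch fire, 5 burn out
  ..FTT
  .FTTT
  .TTTT
  TTT.T
  T.F.F
  TF...
Step 3: 6 trees catch fire, 5 burn out
  ...FT
  ..FTT
  .FTTT
  TTF.F
  T....
  F....
Step 4: 6 trees catch fire, 6 burn out
  ....F
  ...FT
  ..FTF
  TF...
  F....
  .....
Step 5: 3 trees catch fire, 6 burn out
  .....
  ....F
  ...F.
  F....
  .....
  .....
Step 6: 0 trees catch fire, 3 burn out
  .....
  .....
  .....
  .....
  .....
  .....

.....
.....
.....
.....
.....
.....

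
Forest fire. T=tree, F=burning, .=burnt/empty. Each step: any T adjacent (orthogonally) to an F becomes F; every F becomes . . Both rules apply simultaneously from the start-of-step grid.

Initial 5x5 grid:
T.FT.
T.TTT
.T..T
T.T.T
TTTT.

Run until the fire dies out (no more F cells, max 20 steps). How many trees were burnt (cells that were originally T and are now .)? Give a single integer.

Step 1: +2 fires, +1 burnt (F count now 2)
Step 2: +1 fires, +2 burnt (F count now 1)
Step 3: +1 fires, +1 burnt (F count now 1)
Step 4: +1 fires, +1 burnt (F count now 1)
Step 5: +1 fires, +1 burnt (F count now 1)
Step 6: +0 fires, +1 burnt (F count now 0)
Fire out after step 6
Initially T: 15, now '.': 16
Total burnt (originally-T cells now '.'): 6

Answer: 6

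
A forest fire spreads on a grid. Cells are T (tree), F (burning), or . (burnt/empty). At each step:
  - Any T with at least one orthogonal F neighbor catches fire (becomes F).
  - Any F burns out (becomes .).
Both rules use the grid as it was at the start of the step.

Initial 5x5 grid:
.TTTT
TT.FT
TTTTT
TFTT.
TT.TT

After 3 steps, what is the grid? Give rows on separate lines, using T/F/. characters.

Step 1: 7 trees catch fire, 2 burn out
  .TTFT
  TT..F
  TFTFT
  F.FT.
  TF.TT
Step 2: 8 trees catch fire, 7 burn out
  .TF.F
  TF...
  F.F.F
  ...F.
  F..TT
Step 3: 3 trees catch fire, 8 burn out
  .F...
  F....
  .....
  .....
  ...FT

.F...
F....
.....
.....
...FT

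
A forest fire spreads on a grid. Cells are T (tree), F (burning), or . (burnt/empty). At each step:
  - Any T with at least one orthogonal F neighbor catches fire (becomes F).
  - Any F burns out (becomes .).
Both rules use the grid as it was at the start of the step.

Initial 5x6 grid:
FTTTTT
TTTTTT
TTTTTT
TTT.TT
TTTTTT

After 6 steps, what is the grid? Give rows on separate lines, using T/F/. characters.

Step 1: 2 trees catch fire, 1 burn out
  .FTTTT
  FTTTTT
  TTTTTT
  TTT.TT
  TTTTTT
Step 2: 3 trees catch fire, 2 burn out
  ..FTTT
  .FTTTT
  FTTTTT
  TTT.TT
  TTTTTT
Step 3: 4 trees catch fire, 3 burn out
  ...FTT
  ..FTTT
  .FTTTT
  FTT.TT
  TTTTTT
Step 4: 5 trees catch fire, 4 burn out
  ....FT
  ...FTT
  ..FTTT
  .FT.TT
  FTTTTT
Step 5: 5 trees catch fire, 5 burn out
  .....F
  ....FT
  ...FTT
  ..F.TT
  .FTTTT
Step 6: 3 trees catch fire, 5 burn out
  ......
  .....F
  ....FT
  ....TT
  ..FTTT

......
.....F
....FT
....TT
..FTTT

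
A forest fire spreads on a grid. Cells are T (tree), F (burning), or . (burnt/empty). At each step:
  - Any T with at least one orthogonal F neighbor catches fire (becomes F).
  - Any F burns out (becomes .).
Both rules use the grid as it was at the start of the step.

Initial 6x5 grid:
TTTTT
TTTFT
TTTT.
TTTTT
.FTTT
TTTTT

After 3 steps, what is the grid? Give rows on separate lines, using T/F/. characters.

Step 1: 7 trees catch fire, 2 burn out
  TTTFT
  TTF.F
  TTTF.
  TFTTT
  ..FTT
  TFTTT
Step 2: 11 trees catch fire, 7 burn out
  TTF.F
  TF...
  TFF..
  F.FFT
  ...FT
  F.FTT
Step 3: 6 trees catch fire, 11 burn out
  TF...
  F....
  F....
  ....F
  ....F
  ...FT

TF...
F....
F....
....F
....F
...FT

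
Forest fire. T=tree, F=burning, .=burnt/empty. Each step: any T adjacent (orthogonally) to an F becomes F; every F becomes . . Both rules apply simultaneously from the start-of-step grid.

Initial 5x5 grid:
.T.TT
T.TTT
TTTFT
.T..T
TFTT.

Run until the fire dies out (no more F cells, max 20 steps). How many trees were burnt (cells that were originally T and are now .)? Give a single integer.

Step 1: +6 fires, +2 burnt (F count now 6)
Step 2: +6 fires, +6 burnt (F count now 6)
Step 3: +2 fires, +6 burnt (F count now 2)
Step 4: +1 fires, +2 burnt (F count now 1)
Step 5: +0 fires, +1 burnt (F count now 0)
Fire out after step 5
Initially T: 16, now '.': 24
Total burnt (originally-T cells now '.'): 15

Answer: 15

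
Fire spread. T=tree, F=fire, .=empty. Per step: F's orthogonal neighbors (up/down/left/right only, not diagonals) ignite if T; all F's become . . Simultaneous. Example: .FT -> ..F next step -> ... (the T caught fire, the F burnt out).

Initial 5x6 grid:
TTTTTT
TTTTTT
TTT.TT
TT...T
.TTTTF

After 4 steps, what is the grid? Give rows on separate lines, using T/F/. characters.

Step 1: 2 trees catch fire, 1 burn out
  TTTTTT
  TTTTTT
  TTT.TT
  TT...F
  .TTTF.
Step 2: 2 trees catch fire, 2 burn out
  TTTTTT
  TTTTTT
  TTT.TF
  TT....
  .TTF..
Step 3: 3 trees catch fire, 2 burn out
  TTTTTT
  TTTTTF
  TTT.F.
  TT....
  .TF...
Step 4: 3 trees catch fire, 3 burn out
  TTTTTF
  TTTTF.
  TTT...
  TT....
  .F....

TTTTTF
TTTTF.
TTT...
TT....
.F....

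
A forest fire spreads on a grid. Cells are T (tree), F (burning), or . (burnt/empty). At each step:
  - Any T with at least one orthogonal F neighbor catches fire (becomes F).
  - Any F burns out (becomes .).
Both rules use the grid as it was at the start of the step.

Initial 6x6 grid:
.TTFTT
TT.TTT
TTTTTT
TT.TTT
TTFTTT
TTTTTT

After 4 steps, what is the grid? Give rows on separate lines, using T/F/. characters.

Step 1: 6 trees catch fire, 2 burn out
  .TF.FT
  TT.FTT
  TTTTTT
  TT.TTT
  TF.FTT
  TTFTTT
Step 2: 10 trees catch fire, 6 burn out
  .F...F
  TT..FT
  TTTFTT
  TF.FTT
  F...FT
  TF.FTT
Step 3: 10 trees catch fire, 10 burn out
  ......
  TF...F
  TFF.FT
  F...FT
  .....F
  F...FT
Step 4: 5 trees catch fire, 10 burn out
  ......
  F.....
  F....F
  .....F
  ......
  .....F

......
F.....
F....F
.....F
......
.....F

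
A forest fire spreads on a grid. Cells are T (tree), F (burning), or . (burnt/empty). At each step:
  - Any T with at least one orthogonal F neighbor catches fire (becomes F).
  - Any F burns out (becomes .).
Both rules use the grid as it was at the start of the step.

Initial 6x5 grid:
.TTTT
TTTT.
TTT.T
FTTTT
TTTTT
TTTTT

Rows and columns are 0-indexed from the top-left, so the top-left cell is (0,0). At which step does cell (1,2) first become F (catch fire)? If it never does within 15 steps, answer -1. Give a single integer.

Step 1: cell (1,2)='T' (+3 fires, +1 burnt)
Step 2: cell (1,2)='T' (+5 fires, +3 burnt)
Step 3: cell (1,2)='T' (+5 fires, +5 burnt)
Step 4: cell (1,2)='F' (+5 fires, +5 burnt)
  -> target ignites at step 4
Step 5: cell (1,2)='.' (+5 fires, +5 burnt)
Step 6: cell (1,2)='.' (+2 fires, +5 burnt)
Step 7: cell (1,2)='.' (+1 fires, +2 burnt)
Step 8: cell (1,2)='.' (+0 fires, +1 burnt)
  fire out at step 8

4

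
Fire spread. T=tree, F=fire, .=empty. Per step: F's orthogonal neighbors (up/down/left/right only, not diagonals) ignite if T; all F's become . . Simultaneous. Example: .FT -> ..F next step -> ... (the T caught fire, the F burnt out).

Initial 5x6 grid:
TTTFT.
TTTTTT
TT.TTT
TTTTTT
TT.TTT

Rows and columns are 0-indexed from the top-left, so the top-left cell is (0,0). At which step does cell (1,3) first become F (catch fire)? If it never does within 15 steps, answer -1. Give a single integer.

Step 1: cell (1,3)='F' (+3 fires, +1 burnt)
  -> target ignites at step 1
Step 2: cell (1,3)='.' (+4 fires, +3 burnt)
Step 3: cell (1,3)='.' (+5 fires, +4 burnt)
Step 4: cell (1,3)='.' (+6 fires, +5 burnt)
Step 5: cell (1,3)='.' (+4 fires, +6 burnt)
Step 6: cell (1,3)='.' (+3 fires, +4 burnt)
Step 7: cell (1,3)='.' (+1 fires, +3 burnt)
Step 8: cell (1,3)='.' (+0 fires, +1 burnt)
  fire out at step 8

1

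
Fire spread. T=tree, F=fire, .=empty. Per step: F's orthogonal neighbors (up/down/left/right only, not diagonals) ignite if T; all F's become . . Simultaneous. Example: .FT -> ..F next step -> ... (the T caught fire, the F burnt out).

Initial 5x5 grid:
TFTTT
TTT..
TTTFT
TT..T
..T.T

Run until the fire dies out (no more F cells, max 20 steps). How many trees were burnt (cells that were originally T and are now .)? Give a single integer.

Answer: 15

Derivation:
Step 1: +5 fires, +2 burnt (F count now 5)
Step 2: +5 fires, +5 burnt (F count now 5)
Step 3: +4 fires, +5 burnt (F count now 4)
Step 4: +1 fires, +4 burnt (F count now 1)
Step 5: +0 fires, +1 burnt (F count now 0)
Fire out after step 5
Initially T: 16, now '.': 24
Total burnt (originally-T cells now '.'): 15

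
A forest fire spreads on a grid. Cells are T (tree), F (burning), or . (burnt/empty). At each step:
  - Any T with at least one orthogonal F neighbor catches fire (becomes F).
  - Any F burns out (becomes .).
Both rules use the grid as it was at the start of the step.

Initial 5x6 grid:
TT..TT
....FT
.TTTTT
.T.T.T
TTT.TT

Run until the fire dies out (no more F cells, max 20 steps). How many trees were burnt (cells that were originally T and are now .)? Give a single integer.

Answer: 16

Derivation:
Step 1: +3 fires, +1 burnt (F count now 3)
Step 2: +3 fires, +3 burnt (F count now 3)
Step 3: +3 fires, +3 burnt (F count now 3)
Step 4: +2 fires, +3 burnt (F count now 2)
Step 5: +2 fires, +2 burnt (F count now 2)
Step 6: +1 fires, +2 burnt (F count now 1)
Step 7: +2 fires, +1 burnt (F count now 2)
Step 8: +0 fires, +2 burnt (F count now 0)
Fire out after step 8
Initially T: 18, now '.': 28
Total burnt (originally-T cells now '.'): 16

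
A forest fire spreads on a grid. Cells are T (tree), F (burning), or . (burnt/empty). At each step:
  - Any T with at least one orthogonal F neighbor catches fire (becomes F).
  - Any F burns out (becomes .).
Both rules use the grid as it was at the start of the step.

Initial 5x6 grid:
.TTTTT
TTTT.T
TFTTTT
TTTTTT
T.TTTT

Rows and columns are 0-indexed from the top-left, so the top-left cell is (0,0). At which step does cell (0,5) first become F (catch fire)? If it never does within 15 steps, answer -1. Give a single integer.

Step 1: cell (0,5)='T' (+4 fires, +1 burnt)
Step 2: cell (0,5)='T' (+6 fires, +4 burnt)
Step 3: cell (0,5)='T' (+6 fires, +6 burnt)
Step 4: cell (0,5)='T' (+4 fires, +6 burnt)
Step 5: cell (0,5)='T' (+4 fires, +4 burnt)
Step 6: cell (0,5)='F' (+2 fires, +4 burnt)
  -> target ignites at step 6
Step 7: cell (0,5)='.' (+0 fires, +2 burnt)
  fire out at step 7

6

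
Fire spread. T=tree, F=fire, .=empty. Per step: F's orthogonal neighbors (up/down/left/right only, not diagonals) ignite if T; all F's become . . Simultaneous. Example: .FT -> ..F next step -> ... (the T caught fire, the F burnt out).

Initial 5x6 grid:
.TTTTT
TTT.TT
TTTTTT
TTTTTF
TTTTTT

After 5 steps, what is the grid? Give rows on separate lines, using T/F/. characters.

Step 1: 3 trees catch fire, 1 burn out
  .TTTTT
  TTT.TT
  TTTTTF
  TTTTF.
  TTTTTF
Step 2: 4 trees catch fire, 3 burn out
  .TTTTT
  TTT.TF
  TTTTF.
  TTTF..
  TTTTF.
Step 3: 5 trees catch fire, 4 burn out
  .TTTTF
  TTT.F.
  TTTF..
  TTF...
  TTTF..
Step 4: 4 trees catch fire, 5 burn out
  .TTTF.
  TTT...
  TTF...
  TF....
  TTF...
Step 5: 5 trees catch fire, 4 burn out
  .TTF..
  TTF...
  TF....
  F.....
  TF....

.TTF..
TTF...
TF....
F.....
TF....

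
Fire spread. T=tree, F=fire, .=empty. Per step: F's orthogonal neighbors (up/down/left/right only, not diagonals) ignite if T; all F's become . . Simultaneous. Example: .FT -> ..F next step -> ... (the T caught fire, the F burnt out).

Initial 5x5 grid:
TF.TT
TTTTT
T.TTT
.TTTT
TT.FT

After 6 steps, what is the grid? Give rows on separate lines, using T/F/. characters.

Step 1: 4 trees catch fire, 2 burn out
  F..TT
  TFTTT
  T.TTT
  .TTFT
  TT..F
Step 2: 5 trees catch fire, 4 burn out
  ...TT
  F.FTT
  T.TFT
  .TF.F
  TT...
Step 3: 5 trees catch fire, 5 burn out
  ...TT
  ...FT
  F.F.F
  .F...
  TT...
Step 4: 3 trees catch fire, 5 burn out
  ...FT
  ....F
  .....
  .....
  TF...
Step 5: 2 trees catch fire, 3 burn out
  ....F
  .....
  .....
  .....
  F....
Step 6: 0 trees catch fire, 2 burn out
  .....
  .....
  .....
  .....
  .....

.....
.....
.....
.....
.....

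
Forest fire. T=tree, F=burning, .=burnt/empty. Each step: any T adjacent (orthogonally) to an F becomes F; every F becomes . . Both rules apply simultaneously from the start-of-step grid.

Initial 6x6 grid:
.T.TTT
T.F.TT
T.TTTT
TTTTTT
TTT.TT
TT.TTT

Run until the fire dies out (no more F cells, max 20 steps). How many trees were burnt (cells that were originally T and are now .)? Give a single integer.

Step 1: +1 fires, +1 burnt (F count now 1)
Step 2: +2 fires, +1 burnt (F count now 2)
Step 3: +4 fires, +2 burnt (F count now 4)
Step 4: +5 fires, +4 burnt (F count now 5)
Step 5: +7 fires, +5 burnt (F count now 7)
Step 6: +6 fires, +7 burnt (F count now 6)
Step 7: +2 fires, +6 burnt (F count now 2)
Step 8: +0 fires, +2 burnt (F count now 0)
Fire out after step 8
Initially T: 28, now '.': 35
Total burnt (originally-T cells now '.'): 27

Answer: 27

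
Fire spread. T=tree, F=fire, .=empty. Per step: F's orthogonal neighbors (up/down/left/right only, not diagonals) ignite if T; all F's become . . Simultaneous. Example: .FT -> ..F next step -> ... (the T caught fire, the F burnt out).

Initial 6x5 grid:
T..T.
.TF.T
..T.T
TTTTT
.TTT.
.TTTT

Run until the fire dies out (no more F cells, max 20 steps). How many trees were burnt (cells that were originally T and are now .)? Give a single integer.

Step 1: +2 fires, +1 burnt (F count now 2)
Step 2: +1 fires, +2 burnt (F count now 1)
Step 3: +3 fires, +1 burnt (F count now 3)
Step 4: +5 fires, +3 burnt (F count now 5)
Step 5: +3 fires, +5 burnt (F count now 3)
Step 6: +2 fires, +3 burnt (F count now 2)
Step 7: +0 fires, +2 burnt (F count now 0)
Fire out after step 7
Initially T: 18, now '.': 28
Total burnt (originally-T cells now '.'): 16

Answer: 16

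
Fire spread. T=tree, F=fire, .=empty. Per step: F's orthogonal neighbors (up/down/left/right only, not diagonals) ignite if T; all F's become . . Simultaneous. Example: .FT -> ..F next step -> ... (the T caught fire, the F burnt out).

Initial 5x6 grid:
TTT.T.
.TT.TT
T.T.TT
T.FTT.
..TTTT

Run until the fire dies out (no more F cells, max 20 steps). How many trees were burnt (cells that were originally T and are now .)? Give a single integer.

Step 1: +3 fires, +1 burnt (F count now 3)
Step 2: +3 fires, +3 burnt (F count now 3)
Step 3: +4 fires, +3 burnt (F count now 4)
Step 4: +4 fires, +4 burnt (F count now 4)
Step 5: +3 fires, +4 burnt (F count now 3)
Step 6: +0 fires, +3 burnt (F count now 0)
Fire out after step 6
Initially T: 19, now '.': 28
Total burnt (originally-T cells now '.'): 17

Answer: 17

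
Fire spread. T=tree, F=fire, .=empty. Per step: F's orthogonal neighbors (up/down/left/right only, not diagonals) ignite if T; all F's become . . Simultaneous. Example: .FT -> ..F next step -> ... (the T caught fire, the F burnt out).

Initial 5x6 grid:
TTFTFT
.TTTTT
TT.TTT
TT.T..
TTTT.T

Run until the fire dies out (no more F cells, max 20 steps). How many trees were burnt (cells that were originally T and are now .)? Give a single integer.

Step 1: +5 fires, +2 burnt (F count now 5)
Step 2: +5 fires, +5 burnt (F count now 5)
Step 3: +3 fires, +5 burnt (F count now 3)
Step 4: +3 fires, +3 burnt (F count now 3)
Step 5: +3 fires, +3 burnt (F count now 3)
Step 6: +2 fires, +3 burnt (F count now 2)
Step 7: +0 fires, +2 burnt (F count now 0)
Fire out after step 7
Initially T: 22, now '.': 29
Total burnt (originally-T cells now '.'): 21

Answer: 21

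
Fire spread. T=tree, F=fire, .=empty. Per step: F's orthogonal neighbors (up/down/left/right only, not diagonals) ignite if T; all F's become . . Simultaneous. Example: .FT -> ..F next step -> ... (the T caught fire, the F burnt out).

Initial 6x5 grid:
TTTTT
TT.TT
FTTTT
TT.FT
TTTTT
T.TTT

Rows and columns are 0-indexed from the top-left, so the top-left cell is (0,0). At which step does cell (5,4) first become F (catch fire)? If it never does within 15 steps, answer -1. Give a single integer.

Step 1: cell (5,4)='T' (+6 fires, +2 burnt)
Step 2: cell (5,4)='T' (+10 fires, +6 burnt)
Step 3: cell (5,4)='F' (+7 fires, +10 burnt)
  -> target ignites at step 3
Step 4: cell (5,4)='.' (+2 fires, +7 burnt)
Step 5: cell (5,4)='.' (+0 fires, +2 burnt)
  fire out at step 5

3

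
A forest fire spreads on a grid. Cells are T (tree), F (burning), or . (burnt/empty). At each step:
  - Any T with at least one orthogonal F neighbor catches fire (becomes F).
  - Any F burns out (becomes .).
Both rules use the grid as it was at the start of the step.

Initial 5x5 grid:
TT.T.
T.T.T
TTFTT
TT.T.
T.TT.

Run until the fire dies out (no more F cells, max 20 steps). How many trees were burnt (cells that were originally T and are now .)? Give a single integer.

Step 1: +3 fires, +1 burnt (F count now 3)
Step 2: +4 fires, +3 burnt (F count now 4)
Step 3: +4 fires, +4 burnt (F count now 4)
Step 4: +3 fires, +4 burnt (F count now 3)
Step 5: +1 fires, +3 burnt (F count now 1)
Step 6: +0 fires, +1 burnt (F count now 0)
Fire out after step 6
Initially T: 16, now '.': 24
Total burnt (originally-T cells now '.'): 15

Answer: 15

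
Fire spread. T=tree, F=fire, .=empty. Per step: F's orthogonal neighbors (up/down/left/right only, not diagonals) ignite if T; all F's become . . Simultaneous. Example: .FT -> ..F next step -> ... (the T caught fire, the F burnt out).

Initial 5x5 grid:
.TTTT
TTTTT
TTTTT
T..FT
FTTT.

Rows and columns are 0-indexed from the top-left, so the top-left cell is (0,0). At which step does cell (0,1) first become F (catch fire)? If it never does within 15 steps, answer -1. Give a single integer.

Step 1: cell (0,1)='T' (+5 fires, +2 burnt)
Step 2: cell (0,1)='T' (+5 fires, +5 burnt)
Step 3: cell (0,1)='T' (+5 fires, +5 burnt)
Step 4: cell (0,1)='T' (+3 fires, +5 burnt)
Step 5: cell (0,1)='F' (+1 fires, +3 burnt)
  -> target ignites at step 5
Step 6: cell (0,1)='.' (+0 fires, +1 burnt)
  fire out at step 6

5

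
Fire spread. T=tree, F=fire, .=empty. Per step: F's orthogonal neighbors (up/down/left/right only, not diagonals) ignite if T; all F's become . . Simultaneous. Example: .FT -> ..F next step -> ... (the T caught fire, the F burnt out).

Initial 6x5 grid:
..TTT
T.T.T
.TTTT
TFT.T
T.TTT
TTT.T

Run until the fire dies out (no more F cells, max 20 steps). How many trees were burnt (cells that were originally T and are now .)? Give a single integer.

Step 1: +3 fires, +1 burnt (F count now 3)
Step 2: +3 fires, +3 burnt (F count now 3)
Step 3: +5 fires, +3 burnt (F count now 5)
Step 4: +4 fires, +5 burnt (F count now 4)
Step 5: +4 fires, +4 burnt (F count now 4)
Step 6: +1 fires, +4 burnt (F count now 1)
Step 7: +0 fires, +1 burnt (F count now 0)
Fire out after step 7
Initially T: 21, now '.': 29
Total burnt (originally-T cells now '.'): 20

Answer: 20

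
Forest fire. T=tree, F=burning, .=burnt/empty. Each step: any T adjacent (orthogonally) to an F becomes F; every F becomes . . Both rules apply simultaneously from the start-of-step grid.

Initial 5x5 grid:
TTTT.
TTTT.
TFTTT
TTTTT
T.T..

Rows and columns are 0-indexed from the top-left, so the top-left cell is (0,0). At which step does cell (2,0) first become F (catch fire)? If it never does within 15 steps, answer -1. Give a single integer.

Step 1: cell (2,0)='F' (+4 fires, +1 burnt)
  -> target ignites at step 1
Step 2: cell (2,0)='.' (+6 fires, +4 burnt)
Step 3: cell (2,0)='.' (+7 fires, +6 burnt)
Step 4: cell (2,0)='.' (+2 fires, +7 burnt)
Step 5: cell (2,0)='.' (+0 fires, +2 burnt)
  fire out at step 5

1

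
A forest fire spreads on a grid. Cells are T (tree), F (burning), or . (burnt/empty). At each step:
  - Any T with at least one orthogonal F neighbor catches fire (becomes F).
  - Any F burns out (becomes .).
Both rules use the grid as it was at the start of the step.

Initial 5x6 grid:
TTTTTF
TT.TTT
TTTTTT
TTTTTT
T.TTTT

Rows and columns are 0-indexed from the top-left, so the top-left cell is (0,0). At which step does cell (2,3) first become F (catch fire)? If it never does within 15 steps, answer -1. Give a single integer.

Step 1: cell (2,3)='T' (+2 fires, +1 burnt)
Step 2: cell (2,3)='T' (+3 fires, +2 burnt)
Step 3: cell (2,3)='T' (+4 fires, +3 burnt)
Step 4: cell (2,3)='F' (+4 fires, +4 burnt)
  -> target ignites at step 4
Step 5: cell (2,3)='.' (+5 fires, +4 burnt)
Step 6: cell (2,3)='.' (+4 fires, +5 burnt)
Step 7: cell (2,3)='.' (+3 fires, +4 burnt)
Step 8: cell (2,3)='.' (+1 fires, +3 burnt)
Step 9: cell (2,3)='.' (+1 fires, +1 burnt)
Step 10: cell (2,3)='.' (+0 fires, +1 burnt)
  fire out at step 10

4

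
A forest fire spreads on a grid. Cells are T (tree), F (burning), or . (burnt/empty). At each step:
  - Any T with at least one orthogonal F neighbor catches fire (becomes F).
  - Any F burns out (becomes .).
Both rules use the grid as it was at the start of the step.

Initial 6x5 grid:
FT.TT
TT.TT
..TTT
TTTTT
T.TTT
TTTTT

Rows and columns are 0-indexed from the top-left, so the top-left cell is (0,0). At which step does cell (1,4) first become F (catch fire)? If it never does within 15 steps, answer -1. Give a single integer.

Step 1: cell (1,4)='T' (+2 fires, +1 burnt)
Step 2: cell (1,4)='T' (+1 fires, +2 burnt)
Step 3: cell (1,4)='T' (+0 fires, +1 burnt)
  fire out at step 3
Target never catches fire within 15 steps

-1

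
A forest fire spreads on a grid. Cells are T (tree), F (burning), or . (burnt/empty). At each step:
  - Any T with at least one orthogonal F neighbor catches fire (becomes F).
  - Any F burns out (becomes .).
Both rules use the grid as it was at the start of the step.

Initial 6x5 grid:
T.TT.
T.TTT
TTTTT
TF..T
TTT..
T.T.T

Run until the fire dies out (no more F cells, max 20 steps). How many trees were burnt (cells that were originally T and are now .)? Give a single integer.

Answer: 19

Derivation:
Step 1: +3 fires, +1 burnt (F count now 3)
Step 2: +4 fires, +3 burnt (F count now 4)
Step 3: +5 fires, +4 burnt (F count now 5)
Step 4: +4 fires, +5 burnt (F count now 4)
Step 5: +3 fires, +4 burnt (F count now 3)
Step 6: +0 fires, +3 burnt (F count now 0)
Fire out after step 6
Initially T: 20, now '.': 29
Total burnt (originally-T cells now '.'): 19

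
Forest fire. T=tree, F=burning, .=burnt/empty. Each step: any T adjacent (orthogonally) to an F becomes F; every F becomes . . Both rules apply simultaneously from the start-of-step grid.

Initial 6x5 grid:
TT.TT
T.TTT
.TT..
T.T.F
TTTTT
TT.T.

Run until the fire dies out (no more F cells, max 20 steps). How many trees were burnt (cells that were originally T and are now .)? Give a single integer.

Step 1: +1 fires, +1 burnt (F count now 1)
Step 2: +1 fires, +1 burnt (F count now 1)
Step 3: +2 fires, +1 burnt (F count now 2)
Step 4: +2 fires, +2 burnt (F count now 2)
Step 5: +3 fires, +2 burnt (F count now 3)
Step 6: +4 fires, +3 burnt (F count now 4)
Step 7: +1 fires, +4 burnt (F count now 1)
Step 8: +2 fires, +1 burnt (F count now 2)
Step 9: +1 fires, +2 burnt (F count now 1)
Step 10: +0 fires, +1 burnt (F count now 0)
Fire out after step 10
Initially T: 20, now '.': 27
Total burnt (originally-T cells now '.'): 17

Answer: 17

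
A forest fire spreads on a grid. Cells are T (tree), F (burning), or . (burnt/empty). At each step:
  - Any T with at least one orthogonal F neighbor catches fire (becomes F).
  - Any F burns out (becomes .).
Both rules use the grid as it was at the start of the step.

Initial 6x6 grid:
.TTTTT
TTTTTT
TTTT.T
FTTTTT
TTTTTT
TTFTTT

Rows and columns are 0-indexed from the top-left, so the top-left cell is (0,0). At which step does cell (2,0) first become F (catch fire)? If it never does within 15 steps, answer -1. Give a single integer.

Step 1: cell (2,0)='F' (+6 fires, +2 burnt)
  -> target ignites at step 1
Step 2: cell (2,0)='.' (+7 fires, +6 burnt)
Step 3: cell (2,0)='.' (+5 fires, +7 burnt)
Step 4: cell (2,0)='.' (+5 fires, +5 burnt)
Step 5: cell (2,0)='.' (+3 fires, +5 burnt)
Step 6: cell (2,0)='.' (+3 fires, +3 burnt)
Step 7: cell (2,0)='.' (+2 fires, +3 burnt)
Step 8: cell (2,0)='.' (+1 fires, +2 burnt)
Step 9: cell (2,0)='.' (+0 fires, +1 burnt)
  fire out at step 9

1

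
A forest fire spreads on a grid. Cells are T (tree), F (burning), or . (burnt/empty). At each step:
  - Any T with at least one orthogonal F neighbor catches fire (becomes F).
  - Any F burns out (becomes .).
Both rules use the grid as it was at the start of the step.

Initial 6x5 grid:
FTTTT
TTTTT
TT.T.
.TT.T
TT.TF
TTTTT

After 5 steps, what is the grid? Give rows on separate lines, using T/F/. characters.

Step 1: 5 trees catch fire, 2 burn out
  .FTTT
  FTTTT
  TT.T.
  .TT.F
  TT.F.
  TTTTF
Step 2: 4 trees catch fire, 5 burn out
  ..FTT
  .FTTT
  FT.T.
  .TT..
  TT...
  TTTF.
Step 3: 4 trees catch fire, 4 burn out
  ...FT
  ..FTT
  .F.T.
  .TT..
  TT...
  TTF..
Step 4: 4 trees catch fire, 4 burn out
  ....F
  ...FT
  ...T.
  .FT..
  TT...
  TF...
Step 5: 5 trees catch fire, 4 burn out
  .....
  ....F
  ...F.
  ..F..
  TF...
  F....

.....
....F
...F.
..F..
TF...
F....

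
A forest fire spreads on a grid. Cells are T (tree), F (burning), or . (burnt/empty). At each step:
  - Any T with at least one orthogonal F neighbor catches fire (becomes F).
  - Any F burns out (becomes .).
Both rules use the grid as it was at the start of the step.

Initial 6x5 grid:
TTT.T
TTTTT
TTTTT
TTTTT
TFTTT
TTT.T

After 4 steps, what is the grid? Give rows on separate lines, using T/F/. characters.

Step 1: 4 trees catch fire, 1 burn out
  TTT.T
  TTTTT
  TTTTT
  TFTTT
  F.FTT
  TFT.T
Step 2: 6 trees catch fire, 4 burn out
  TTT.T
  TTTTT
  TFTTT
  F.FTT
  ...FT
  F.F.T
Step 3: 5 trees catch fire, 6 burn out
  TTT.T
  TFTTT
  F.FTT
  ...FT
  ....F
  ....T
Step 4: 6 trees catch fire, 5 burn out
  TFT.T
  F.FTT
  ...FT
  ....F
  .....
  ....F

TFT.T
F.FTT
...FT
....F
.....
....F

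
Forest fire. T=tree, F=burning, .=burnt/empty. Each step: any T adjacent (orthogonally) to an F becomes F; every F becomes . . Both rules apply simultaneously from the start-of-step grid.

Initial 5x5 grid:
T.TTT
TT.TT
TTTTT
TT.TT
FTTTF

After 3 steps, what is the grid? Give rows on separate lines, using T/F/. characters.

Step 1: 4 trees catch fire, 2 burn out
  T.TTT
  TT.TT
  TTTTT
  FT.TF
  .FTF.
Step 2: 5 trees catch fire, 4 burn out
  T.TTT
  TT.TT
  FTTTF
  .F.F.
  ..F..
Step 3: 4 trees catch fire, 5 burn out
  T.TTT
  FT.TF
  .FTF.
  .....
  .....

T.TTT
FT.TF
.FTF.
.....
.....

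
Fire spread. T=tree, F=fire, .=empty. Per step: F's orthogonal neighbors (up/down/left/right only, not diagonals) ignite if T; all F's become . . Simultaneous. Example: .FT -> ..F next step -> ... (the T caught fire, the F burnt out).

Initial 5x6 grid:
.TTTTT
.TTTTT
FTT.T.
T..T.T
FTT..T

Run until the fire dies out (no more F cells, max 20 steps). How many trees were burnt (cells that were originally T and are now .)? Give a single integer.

Step 1: +3 fires, +2 burnt (F count now 3)
Step 2: +3 fires, +3 burnt (F count now 3)
Step 3: +2 fires, +3 burnt (F count now 2)
Step 4: +2 fires, +2 burnt (F count now 2)
Step 5: +2 fires, +2 burnt (F count now 2)
Step 6: +3 fires, +2 burnt (F count now 3)
Step 7: +1 fires, +3 burnt (F count now 1)
Step 8: +0 fires, +1 burnt (F count now 0)
Fire out after step 8
Initially T: 19, now '.': 27
Total burnt (originally-T cells now '.'): 16

Answer: 16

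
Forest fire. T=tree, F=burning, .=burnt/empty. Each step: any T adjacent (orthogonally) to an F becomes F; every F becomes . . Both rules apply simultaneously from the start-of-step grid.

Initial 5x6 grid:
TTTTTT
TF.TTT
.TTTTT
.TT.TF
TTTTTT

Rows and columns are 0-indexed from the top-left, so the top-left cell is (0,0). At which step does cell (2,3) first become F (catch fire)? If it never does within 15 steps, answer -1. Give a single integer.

Step 1: cell (2,3)='T' (+6 fires, +2 burnt)
Step 2: cell (2,3)='T' (+7 fires, +6 burnt)
Step 3: cell (2,3)='F' (+7 fires, +7 burnt)
  -> target ignites at step 3
Step 4: cell (2,3)='.' (+4 fires, +7 burnt)
Step 5: cell (2,3)='.' (+0 fires, +4 burnt)
  fire out at step 5

3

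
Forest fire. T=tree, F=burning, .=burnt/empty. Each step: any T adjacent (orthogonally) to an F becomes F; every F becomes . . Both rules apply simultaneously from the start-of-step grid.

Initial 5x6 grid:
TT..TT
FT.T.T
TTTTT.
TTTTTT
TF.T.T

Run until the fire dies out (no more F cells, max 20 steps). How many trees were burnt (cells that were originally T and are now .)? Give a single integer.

Answer: 18

Derivation:
Step 1: +5 fires, +2 burnt (F count now 5)
Step 2: +4 fires, +5 burnt (F count now 4)
Step 3: +2 fires, +4 burnt (F count now 2)
Step 4: +3 fires, +2 burnt (F count now 3)
Step 5: +3 fires, +3 burnt (F count now 3)
Step 6: +1 fires, +3 burnt (F count now 1)
Step 7: +0 fires, +1 burnt (F count now 0)
Fire out after step 7
Initially T: 21, now '.': 27
Total burnt (originally-T cells now '.'): 18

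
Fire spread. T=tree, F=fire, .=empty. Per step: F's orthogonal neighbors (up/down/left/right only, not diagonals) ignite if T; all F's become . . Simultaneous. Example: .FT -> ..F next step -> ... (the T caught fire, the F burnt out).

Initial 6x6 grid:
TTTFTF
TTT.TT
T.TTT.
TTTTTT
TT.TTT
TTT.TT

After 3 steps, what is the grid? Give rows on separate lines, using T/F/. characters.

Step 1: 3 trees catch fire, 2 burn out
  TTF.F.
  TTT.TF
  T.TTT.
  TTTTTT
  TT.TTT
  TTT.TT
Step 2: 3 trees catch fire, 3 burn out
  TF....
  TTF.F.
  T.TTT.
  TTTTTT
  TT.TTT
  TTT.TT
Step 3: 4 trees catch fire, 3 burn out
  F.....
  TF....
  T.FTF.
  TTTTTT
  TT.TTT
  TTT.TT

F.....
TF....
T.FTF.
TTTTTT
TT.TTT
TTT.TT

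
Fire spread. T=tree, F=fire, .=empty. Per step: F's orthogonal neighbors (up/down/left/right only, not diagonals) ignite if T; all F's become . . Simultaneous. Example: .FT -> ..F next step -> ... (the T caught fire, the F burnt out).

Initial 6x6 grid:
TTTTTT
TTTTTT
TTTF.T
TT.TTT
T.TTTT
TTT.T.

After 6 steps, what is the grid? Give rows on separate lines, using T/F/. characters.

Step 1: 3 trees catch fire, 1 burn out
  TTTTTT
  TTTFTT
  TTF..T
  TT.FTT
  T.TTTT
  TTT.T.
Step 2: 6 trees catch fire, 3 burn out
  TTTFTT
  TTF.FT
  TF...T
  TT..FT
  T.TFTT
  TTT.T.
Step 3: 9 trees catch fire, 6 burn out
  TTF.FT
  TF...F
  F....T
  TF...F
  T.F.FT
  TTT.T.
Step 4: 8 trees catch fire, 9 burn out
  TF...F
  F.....
  .....F
  F.....
  T....F
  TTF.F.
Step 5: 3 trees catch fire, 8 burn out
  F.....
  ......
  ......
  ......
  F.....
  TF....
Step 6: 1 trees catch fire, 3 burn out
  ......
  ......
  ......
  ......
  ......
  F.....

......
......
......
......
......
F.....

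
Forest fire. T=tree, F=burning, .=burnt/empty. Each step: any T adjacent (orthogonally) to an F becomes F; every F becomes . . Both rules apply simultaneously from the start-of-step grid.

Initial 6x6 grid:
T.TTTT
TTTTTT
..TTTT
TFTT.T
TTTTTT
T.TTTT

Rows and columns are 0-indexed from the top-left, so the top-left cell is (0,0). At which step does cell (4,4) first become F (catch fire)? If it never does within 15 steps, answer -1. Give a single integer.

Step 1: cell (4,4)='T' (+3 fires, +1 burnt)
Step 2: cell (4,4)='T' (+4 fires, +3 burnt)
Step 3: cell (4,4)='T' (+5 fires, +4 burnt)
Step 4: cell (4,4)='F' (+6 fires, +5 burnt)
  -> target ignites at step 4
Step 5: cell (4,4)='.' (+6 fires, +6 burnt)
Step 6: cell (4,4)='.' (+5 fires, +6 burnt)
Step 7: cell (4,4)='.' (+1 fires, +5 burnt)
Step 8: cell (4,4)='.' (+0 fires, +1 burnt)
  fire out at step 8

4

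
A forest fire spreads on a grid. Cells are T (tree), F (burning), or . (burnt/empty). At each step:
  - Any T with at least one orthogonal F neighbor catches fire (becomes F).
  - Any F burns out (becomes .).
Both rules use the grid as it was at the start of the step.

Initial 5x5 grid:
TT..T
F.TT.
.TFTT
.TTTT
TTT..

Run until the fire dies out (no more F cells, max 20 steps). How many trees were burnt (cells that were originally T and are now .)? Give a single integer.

Step 1: +5 fires, +2 burnt (F count now 5)
Step 2: +6 fires, +5 burnt (F count now 6)
Step 3: +2 fires, +6 burnt (F count now 2)
Step 4: +1 fires, +2 burnt (F count now 1)
Step 5: +0 fires, +1 burnt (F count now 0)
Fire out after step 5
Initially T: 15, now '.': 24
Total burnt (originally-T cells now '.'): 14

Answer: 14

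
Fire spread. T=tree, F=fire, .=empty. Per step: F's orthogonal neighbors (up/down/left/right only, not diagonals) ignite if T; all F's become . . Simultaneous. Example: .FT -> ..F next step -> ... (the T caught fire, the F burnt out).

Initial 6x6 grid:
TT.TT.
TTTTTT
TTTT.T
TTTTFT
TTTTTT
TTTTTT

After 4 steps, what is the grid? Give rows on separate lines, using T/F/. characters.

Step 1: 3 trees catch fire, 1 burn out
  TT.TT.
  TTTTTT
  TTTT.T
  TTTF.F
  TTTTFT
  TTTTTT
Step 2: 6 trees catch fire, 3 burn out
  TT.TT.
  TTTTTT
  TTTF.F
  TTF...
  TTTF.F
  TTTTFT
Step 3: 7 trees catch fire, 6 burn out
  TT.TT.
  TTTFTF
  TTF...
  TF....
  TTF...
  TTTF.F
Step 4: 7 trees catch fire, 7 burn out
  TT.FT.
  TTF.F.
  TF....
  F.....
  TF....
  TTF...

TT.FT.
TTF.F.
TF....
F.....
TF....
TTF...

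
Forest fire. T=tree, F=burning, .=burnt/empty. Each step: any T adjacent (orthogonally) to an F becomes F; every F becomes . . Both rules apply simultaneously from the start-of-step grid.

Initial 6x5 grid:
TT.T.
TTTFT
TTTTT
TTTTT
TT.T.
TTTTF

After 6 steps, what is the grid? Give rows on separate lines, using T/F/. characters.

Step 1: 5 trees catch fire, 2 burn out
  TT.F.
  TTF.F
  TTTFT
  TTTTT
  TT.T.
  TTTF.
Step 2: 6 trees catch fire, 5 burn out
  TT...
  TF...
  TTF.F
  TTTFT
  TT.F.
  TTF..
Step 3: 6 trees catch fire, 6 burn out
  TF...
  F....
  TF...
  TTF.F
  TT...
  TF...
Step 4: 5 trees catch fire, 6 burn out
  F....
  .....
  F....
  TF...
  TF...
  F....
Step 5: 2 trees catch fire, 5 burn out
  .....
  .....
  .....
  F....
  F....
  .....
Step 6: 0 trees catch fire, 2 burn out
  .....
  .....
  .....
  .....
  .....
  .....

.....
.....
.....
.....
.....
.....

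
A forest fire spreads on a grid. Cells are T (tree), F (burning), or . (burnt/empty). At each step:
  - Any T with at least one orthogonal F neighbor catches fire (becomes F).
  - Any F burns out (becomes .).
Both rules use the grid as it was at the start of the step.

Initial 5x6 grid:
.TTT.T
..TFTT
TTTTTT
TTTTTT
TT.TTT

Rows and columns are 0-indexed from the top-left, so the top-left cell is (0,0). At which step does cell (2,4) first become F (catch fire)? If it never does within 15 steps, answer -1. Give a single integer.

Step 1: cell (2,4)='T' (+4 fires, +1 burnt)
Step 2: cell (2,4)='F' (+5 fires, +4 burnt)
  -> target ignites at step 2
Step 3: cell (2,4)='.' (+7 fires, +5 burnt)
Step 4: cell (2,4)='.' (+4 fires, +7 burnt)
Step 5: cell (2,4)='.' (+3 fires, +4 burnt)
Step 6: cell (2,4)='.' (+1 fires, +3 burnt)
Step 7: cell (2,4)='.' (+0 fires, +1 burnt)
  fire out at step 7

2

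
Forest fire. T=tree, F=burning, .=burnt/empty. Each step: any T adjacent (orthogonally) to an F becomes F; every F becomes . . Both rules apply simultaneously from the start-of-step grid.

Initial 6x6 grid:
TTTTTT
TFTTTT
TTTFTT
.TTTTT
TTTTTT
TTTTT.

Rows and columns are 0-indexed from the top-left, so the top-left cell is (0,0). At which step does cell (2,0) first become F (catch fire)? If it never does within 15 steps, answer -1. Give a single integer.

Step 1: cell (2,0)='T' (+8 fires, +2 burnt)
Step 2: cell (2,0)='F' (+10 fires, +8 burnt)
  -> target ignites at step 2
Step 3: cell (2,0)='.' (+7 fires, +10 burnt)
Step 4: cell (2,0)='.' (+6 fires, +7 burnt)
Step 5: cell (2,0)='.' (+1 fires, +6 burnt)
Step 6: cell (2,0)='.' (+0 fires, +1 burnt)
  fire out at step 6

2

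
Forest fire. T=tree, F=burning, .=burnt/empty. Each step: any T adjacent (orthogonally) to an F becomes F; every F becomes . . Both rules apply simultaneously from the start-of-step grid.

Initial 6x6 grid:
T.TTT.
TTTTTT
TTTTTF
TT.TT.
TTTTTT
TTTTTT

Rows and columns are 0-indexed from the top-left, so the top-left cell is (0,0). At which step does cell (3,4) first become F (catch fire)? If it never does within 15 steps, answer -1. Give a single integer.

Step 1: cell (3,4)='T' (+2 fires, +1 burnt)
Step 2: cell (3,4)='F' (+3 fires, +2 burnt)
  -> target ignites at step 2
Step 3: cell (3,4)='.' (+5 fires, +3 burnt)
Step 4: cell (3,4)='.' (+6 fires, +5 burnt)
Step 5: cell (3,4)='.' (+7 fires, +6 burnt)
Step 6: cell (3,4)='.' (+4 fires, +7 burnt)
Step 7: cell (3,4)='.' (+3 fires, +4 burnt)
Step 8: cell (3,4)='.' (+1 fires, +3 burnt)
Step 9: cell (3,4)='.' (+0 fires, +1 burnt)
  fire out at step 9

2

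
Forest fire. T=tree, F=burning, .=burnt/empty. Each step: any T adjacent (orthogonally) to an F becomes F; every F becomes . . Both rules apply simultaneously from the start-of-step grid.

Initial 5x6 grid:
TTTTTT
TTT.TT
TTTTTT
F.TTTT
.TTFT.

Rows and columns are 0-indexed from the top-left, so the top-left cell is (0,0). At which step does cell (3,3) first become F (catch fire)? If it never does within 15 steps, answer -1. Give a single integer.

Step 1: cell (3,3)='F' (+4 fires, +2 burnt)
  -> target ignites at step 1
Step 2: cell (3,3)='.' (+6 fires, +4 burnt)
Step 3: cell (3,3)='.' (+5 fires, +6 burnt)
Step 4: cell (3,3)='.' (+4 fires, +5 burnt)
Step 5: cell (3,3)='.' (+3 fires, +4 burnt)
Step 6: cell (3,3)='.' (+2 fires, +3 burnt)
Step 7: cell (3,3)='.' (+0 fires, +2 burnt)
  fire out at step 7

1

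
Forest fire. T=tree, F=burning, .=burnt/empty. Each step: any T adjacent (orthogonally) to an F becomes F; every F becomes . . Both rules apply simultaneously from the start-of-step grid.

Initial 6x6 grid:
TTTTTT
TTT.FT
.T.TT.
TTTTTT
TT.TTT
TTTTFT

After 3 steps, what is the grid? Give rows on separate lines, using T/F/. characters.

Step 1: 6 trees catch fire, 2 burn out
  TTTTFT
  TTT..F
  .T.TF.
  TTTTTT
  TT.TFT
  TTTF.F
Step 2: 7 trees catch fire, 6 burn out
  TTTF.F
  TTT...
  .T.F..
  TTTTFT
  TT.F.F
  TTF...
Step 3: 4 trees catch fire, 7 burn out
  TTF...
  TTT...
  .T....
  TTTF.F
  TT....
  TF....

TTF...
TTT...
.T....
TTTF.F
TT....
TF....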